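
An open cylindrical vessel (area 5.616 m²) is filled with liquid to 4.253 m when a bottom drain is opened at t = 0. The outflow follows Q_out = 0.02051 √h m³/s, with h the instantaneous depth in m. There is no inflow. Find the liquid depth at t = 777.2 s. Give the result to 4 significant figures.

With no inflow, A dh/dt = −0.02051 √h.
∫ h^(−1/2) dh = −(0.02051/A) ∫ dt, giving 2√h = 2√h₀ − (0.02051/A) t.
√h = √4.253 − 0.02051·777.2/(2·5.616) = 2.06228 − 1.41919 = 0.643088.
h = 0.643088² = 0.413562 m.

0.4136 m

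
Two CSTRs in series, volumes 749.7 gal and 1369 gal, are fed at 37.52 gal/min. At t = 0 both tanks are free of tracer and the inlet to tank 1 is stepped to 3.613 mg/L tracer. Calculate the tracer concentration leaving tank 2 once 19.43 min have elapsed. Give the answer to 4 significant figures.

Each tank obeys Vᵢ dCᵢ/dt = Q(Cᵢ₋₁ − Cᵢ), so τᵢ = Vᵢ/Q.
τ₁ = 749.7/37.52 = 19.9813 min; τ₂ = 1369/37.52 = 36.4872 min.
Solving the cascade with C₁(0)=C₂(0)=0 gives C₂(t) = C_in[1 − (τ₁ e^(−t/τ₁) − τ₂ e^(−t/τ₂))/(τ₁ − τ₂)].
At t = 19.43: e^(−t/τ₁) = 0.378172, e^(−t/τ₂) = 0.587126.
C₂ = 3.613·[1 − (19.9813·0.378172 − 36.4872·0.587126)/(-16.5059)] = 3.613·0.159922 = 0.577797 mg/L.

0.5778 mg/L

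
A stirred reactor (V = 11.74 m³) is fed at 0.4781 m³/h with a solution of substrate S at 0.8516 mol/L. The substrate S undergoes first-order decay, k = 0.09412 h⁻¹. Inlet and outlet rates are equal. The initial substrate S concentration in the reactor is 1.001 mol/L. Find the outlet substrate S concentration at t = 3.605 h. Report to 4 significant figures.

0.7146 mol/L

Accumulation = in − out − consumed: V dC/dt = Q C_in − Q C − k V C.
dC/dt = (Q/V) C_in − (Q/V + k) C; effective rate a = Q/V + k = 0.0407240 + 0.09412 = 0.134844 h⁻¹.
C_ss = Q C_in/(Q + kV) = 0.257190 mol/L; C(t) = C_ss + (C₀ − C_ss) e^(−a t).
C(3.605) = 0.257190 + (0.743810)·e^(−0.134844·3.605) = 0.257190 + (0.743810)·0.615012 = 0.714643 mol/L.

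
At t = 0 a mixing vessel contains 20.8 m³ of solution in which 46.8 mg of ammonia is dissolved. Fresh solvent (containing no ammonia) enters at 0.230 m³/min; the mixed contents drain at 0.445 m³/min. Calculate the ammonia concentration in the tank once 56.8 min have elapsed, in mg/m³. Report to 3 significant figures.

Total volume: dV/dt = Q_in − Q_out = -0.21500 m³/min, so V(t) = 20.8 − 0.21500 t and V(56.8) = 8.5880 m³.
No ammonia enters, so dm/dt = −Q_out · (m/V).
dm/m = −Q_out dt/(V₀ − 0.21500 t); integrating gives ln(m/m₀) = −(Q_out/(Q_in−Q_out)) ln(V/V₀).
m = m₀ (V₀/V)^(Q_out/(Q_in−Q_out)) = 46.8 × (20.8/8.5880)^(-2.0698) = 7.5007 mg.
C = m/V = 7.5007/8.5880 = 0.87339 mg/m³.

0.873 mg/m³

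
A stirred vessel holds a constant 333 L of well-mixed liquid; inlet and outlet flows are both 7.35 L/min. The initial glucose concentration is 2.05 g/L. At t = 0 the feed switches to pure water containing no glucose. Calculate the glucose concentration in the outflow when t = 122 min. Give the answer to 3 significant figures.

Mass balance on the solute (V constant): V dC/dt = Q(C_in − C).
Rewrite as dC/dt + C/τ = C_in/τ, τ = V/Q = 45.306 min.
C approaches C_in exponentially: C(t) = C_in + (C₀ − C_in) e^(−t/τ).
C(122) = 0 + (2.05 − 0)·e^(−122/45.306) = 0 + (2.0500)·0.067692 = 0.13877 g/L.

0.139 g/L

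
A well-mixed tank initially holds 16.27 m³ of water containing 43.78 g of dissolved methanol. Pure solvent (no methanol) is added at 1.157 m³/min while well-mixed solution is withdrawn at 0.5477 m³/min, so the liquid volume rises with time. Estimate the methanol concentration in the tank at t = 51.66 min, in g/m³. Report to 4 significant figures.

0.3484 g/m³

Let m(t) be the amount of methanol. Volume: V(t) = V₀ + (Q_in − Q_out) t = 16.27 + 0.609300 t; V(51.66) = 47.7464 m³.
No methanol enters, so dm/dt = −Q_out · (m/V).
dm/m = −Q_out dt/(V₀ + 0.609300 t); integrating gives ln(m/m₀) = −(Q_out/(Q_in−Q_out)) ln(V/V₀).
m = m₀ (V₀/V)^(Q_out/(Q_in−Q_out)) = 43.78 × (16.27/47.7464)^(0.898900) = 16.6338 g.
C = m/V = 16.6338/47.7464 = 0.348378 g/m³.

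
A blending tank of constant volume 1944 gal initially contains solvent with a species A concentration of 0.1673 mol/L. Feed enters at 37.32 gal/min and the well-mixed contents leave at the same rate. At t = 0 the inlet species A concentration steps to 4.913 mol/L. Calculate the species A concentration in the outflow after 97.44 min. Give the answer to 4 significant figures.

Unsteady species balance (constant V, well mixed): V dC/dt = Q(C_in − C).
Time constant τ = V/Q = 1944/37.32 = 52.0900 min.
C approaches C_in exponentially: C(t) = C_in + (C₀ − C_in) e^(−t/τ).
C(97.44) = 4.913 + (0.1673 − 4.913)·e^(−97.44/52.0900) = 4.913 + (-4.74570)·0.154030 = 4.18202 mol/L.

4.182 mol/L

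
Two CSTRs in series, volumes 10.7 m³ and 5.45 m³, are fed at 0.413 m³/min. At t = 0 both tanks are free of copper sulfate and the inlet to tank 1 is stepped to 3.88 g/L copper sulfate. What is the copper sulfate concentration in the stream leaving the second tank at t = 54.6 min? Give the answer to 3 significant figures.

2.98 g/L

Each tank obeys Vᵢ dCᵢ/dt = Q(Cᵢ₋₁ − Cᵢ), so τᵢ = Vᵢ/Q.
τ₁ = 10.7/0.413 = 25.908 min; τ₂ = 5.45/0.413 = 13.196 min.
Solving the cascade with C₁(0)=C₂(0)=0 gives C₂(t) = C_in[1 − (τ₁ e^(−t/τ₁) − τ₂ e^(−t/τ₂))/(τ₁ − τ₂)].
At t = 54.6: e^(−t/τ₁) = 0.12155, e^(−t/τ₂) = 0.015961.
C₂ = 3.88·[1 − (25.908·0.12155 − 13.196·0.015961)/(12.712)] = 3.88·0.76885 = 2.9831 g/L.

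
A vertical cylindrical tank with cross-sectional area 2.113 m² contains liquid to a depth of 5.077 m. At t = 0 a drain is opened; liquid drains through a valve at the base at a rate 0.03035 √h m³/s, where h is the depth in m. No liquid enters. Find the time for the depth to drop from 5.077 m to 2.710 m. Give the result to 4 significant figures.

84.52 s

With no inflow, A dh/dt = −0.03035 √h.
∫ h^(−1/2) dh = −(0.03035/A) ∫ dt, giving 2√h = 2√h₀ − (0.03035/A) t.
t = 2A(√h₀ − √h)/0.03035 = 2·2.113·(√5.077 − √2.710)/0.03035
  = 4.22600 × (2.25322 − 1.64621) / 0.03035 = 84.5217 s.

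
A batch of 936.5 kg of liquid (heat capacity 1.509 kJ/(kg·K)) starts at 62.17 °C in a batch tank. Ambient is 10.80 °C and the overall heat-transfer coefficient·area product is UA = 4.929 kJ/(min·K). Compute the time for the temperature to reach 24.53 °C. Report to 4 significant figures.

378.3 min

Lumped-capacitance energy balance: M c_p dT/dt = UA(T_amb − T).
τ = M c_p/UA = 286.707 min; T_ss = T_amb = 10.8000 °C.
T(t) = T_ss + (T₀ − T_ss)e^(−t/τ); set T = 24.53:
t = −τ ln[(T − T_ss)/(T₀ − T_ss)] = −286.707 · ln(0.267277) = 378.302 min.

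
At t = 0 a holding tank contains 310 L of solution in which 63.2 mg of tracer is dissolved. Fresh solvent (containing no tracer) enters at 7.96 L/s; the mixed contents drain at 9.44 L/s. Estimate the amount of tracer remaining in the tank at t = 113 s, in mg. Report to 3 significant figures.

0.450 mg

Let m(t) be the amount of tracer. Volume: V(t) = V₀ + (Q_in − Q_out) t = 310 − 1.4800 t; V(113) = 142.76 L.
Species balance (pure solvent in): dm/dt = −Q_out · m/V(t).
dm/m = −Q_out dt/(V₀ − 1.4800 t); integrating gives ln(m/m₀) = −(Q_out/(Q_in−Q_out)) ln(V/V₀).
m = m₀ (V₀/V)^(Q_out/(Q_in−Q_out)) = 63.2 × (310/142.76)^(-6.3784) = 0.44954 mg.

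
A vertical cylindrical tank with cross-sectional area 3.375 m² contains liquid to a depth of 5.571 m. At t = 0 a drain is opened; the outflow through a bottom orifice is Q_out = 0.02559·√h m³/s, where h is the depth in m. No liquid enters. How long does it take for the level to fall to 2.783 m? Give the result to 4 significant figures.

Volume balance on the tank: A dh/dt = −0.02559 √h.
∫ h^(−1/2) dh = −(0.02559/A) ∫ dt, giving 2√h = 2√h₀ − (0.02559/A) t.
t = 2A(√h₀ − √h)/0.02559 = 2·3.375·(√5.571 − √2.783)/0.02559
  = 6.75000 × (2.36030 − 1.66823) / 0.02559 = 182.549 s.

182.5 s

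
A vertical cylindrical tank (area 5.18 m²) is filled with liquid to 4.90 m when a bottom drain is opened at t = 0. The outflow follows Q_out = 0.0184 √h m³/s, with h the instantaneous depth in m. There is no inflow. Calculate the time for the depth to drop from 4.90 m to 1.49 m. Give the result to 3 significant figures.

559 s

With no inflow, A dh/dt = −0.0184 √h.
∫ h^(−1/2) dh = −(0.0184/A) ∫ dt, giving 2√h = 2√h₀ − (0.0184/A) t.
t = 2A(√h₀ − √h)/0.0184 = 2·5.18·(√4.90 − √1.49)/0.0184
  = 10.360 × (2.2136 − 1.2207) / 0.0184 = 559.07 s.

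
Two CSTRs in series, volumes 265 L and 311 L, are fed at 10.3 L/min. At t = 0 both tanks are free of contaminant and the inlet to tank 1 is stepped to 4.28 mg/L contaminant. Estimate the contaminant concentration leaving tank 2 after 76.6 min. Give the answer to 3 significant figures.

Species balance on tank i: dCᵢ/dt = (Cᵢ₋₁ − Cᵢ)/τᵢ with τᵢ = Vᵢ/Q.
τ₁ = 265/10.3 = 25.728 min; τ₂ = 311/10.3 = 30.194 min.
Solving the cascade with C₁(0)=C₂(0)=0 gives C₂(t) = C_in[1 − (τ₁ e^(−t/τ₁) − τ₂ e^(−t/τ₂))/(τ₁ − τ₂)].
At t = 76.6: e^(−t/τ₁) = 0.050931, e^(−t/τ₂) = 0.079110.
C₂ = 4.28·[1 − (25.728·0.050931 − 30.194·0.079110)/(-4.4660)] = 4.28·0.75855 = 3.2466 mg/L.

3.25 mg/L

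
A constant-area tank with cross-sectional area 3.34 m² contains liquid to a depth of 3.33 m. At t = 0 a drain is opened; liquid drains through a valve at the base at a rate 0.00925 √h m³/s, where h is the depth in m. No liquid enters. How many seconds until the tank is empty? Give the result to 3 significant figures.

Mass balance (ρ constant): A dh/dt = −0.00925 √h.
This is separable: 2 d(√h)/dt = −0.00925/A, so √h = √h₀ − (0.00925/(2A)) t.
Tank is empty when √h = 0: t_empty = 2A√h₀/0.00925.
t_empty = 2·3.34·√3.33/0.00925 = 6.6800·1.8248/0.00925 = 1317.8 s.

1320 s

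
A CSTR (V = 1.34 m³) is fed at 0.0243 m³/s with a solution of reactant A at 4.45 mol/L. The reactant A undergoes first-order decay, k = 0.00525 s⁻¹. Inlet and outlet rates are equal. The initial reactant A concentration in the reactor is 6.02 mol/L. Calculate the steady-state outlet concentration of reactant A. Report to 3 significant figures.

Accumulation = in − out − consumed: V dC/dt = Q C_in − Q C − k V C.
At steady state: 0 = Q C_in − (Q + kV) C_ss, so C_ss = Q C_in/(Q + kV).
C_ss = 0.0243·4.45/(0.0243 + 0.00525·1.34) = 0.10813/0.031335 = 3.4509 mol/L.

3.45 mol/L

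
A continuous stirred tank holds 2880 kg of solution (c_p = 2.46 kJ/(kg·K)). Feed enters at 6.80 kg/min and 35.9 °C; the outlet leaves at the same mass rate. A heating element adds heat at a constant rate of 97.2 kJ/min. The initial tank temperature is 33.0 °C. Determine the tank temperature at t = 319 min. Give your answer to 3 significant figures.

Unsteady energy balance on the tank contents: M c_p dT/dt = ṁ c_p (T_in − T) + 97.2.
τ = M/ṁ = 423.53 min; T_ss = T_in + Q̇/(ṁ c_p) = 35.9 + 97.2/(6.80·2.46) = 41.711 °C.
Integrating: T(t) = T_ss + (T₀ − T_ss) e^(−t/τ).
T(319) = 41.711 + (-8.7106)·e^(−319/423.53) = 41.711 + (-8.7106)·0.47086 = 37.609 °C.

37.6 °C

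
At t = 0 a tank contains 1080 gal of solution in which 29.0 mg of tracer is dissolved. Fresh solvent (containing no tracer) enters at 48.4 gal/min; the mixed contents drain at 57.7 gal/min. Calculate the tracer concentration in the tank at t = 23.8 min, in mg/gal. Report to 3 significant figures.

Total volume: dV/dt = Q_in − Q_out = -9.3000 gal/min, so V(t) = 1080 − 9.3000 t and V(23.8) = 858.66 gal.
Solute balance: dm/dt = 0 − Q_out C = −Q_out m/V(t).
dm/m = −Q_out dt/(V₀ − 9.3000 t); integrating gives ln(m/m₀) = −(Q_out/(Q_in−Q_out)) ln(V/V₀).
m = m₀ (V₀/V)^(Q_out/(Q_in−Q_out)) = 29.0 × (1080/858.66)^(-6.2043) = 6.9893 mg.
C = m/V = 6.9893/858.66 = 0.0081398 mg/gal.

0.00814 mg/gal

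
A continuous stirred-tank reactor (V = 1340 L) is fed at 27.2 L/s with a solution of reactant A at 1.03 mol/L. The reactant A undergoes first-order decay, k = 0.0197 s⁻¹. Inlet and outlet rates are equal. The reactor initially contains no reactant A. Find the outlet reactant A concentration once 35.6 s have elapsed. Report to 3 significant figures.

0.397 mol/L

Species balance: V dC/dt = Q C_in − Q C − k V C.
This is linear with rate a = Q/V + k = 0.039999 s⁻¹.
C_ss = Q C_in/(Q + kV) = 0.52271 mol/L; C(t) = C_ss + (C₀ − C_ss) e^(−a t).
C(35.6) = 0.52271 + (-0.52271)·e^(−0.039999·35.6) = 0.52271 + (-0.52271)·0.24076 = 0.39686 mol/L.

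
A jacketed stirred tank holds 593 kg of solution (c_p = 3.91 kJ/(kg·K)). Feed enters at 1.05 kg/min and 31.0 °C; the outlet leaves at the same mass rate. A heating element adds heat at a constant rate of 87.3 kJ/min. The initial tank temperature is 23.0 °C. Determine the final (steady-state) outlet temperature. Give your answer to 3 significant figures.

M c_p dT/dt = ṁ c_p (T_in − T) + Q̇.
At steady state dT/dt = 0 ⇒ T_ss = T_in + Q̇/(ṁ c_p) = 31.0 + 87.3/(1.05·3.91) = 52.264 °C.

52.3 °C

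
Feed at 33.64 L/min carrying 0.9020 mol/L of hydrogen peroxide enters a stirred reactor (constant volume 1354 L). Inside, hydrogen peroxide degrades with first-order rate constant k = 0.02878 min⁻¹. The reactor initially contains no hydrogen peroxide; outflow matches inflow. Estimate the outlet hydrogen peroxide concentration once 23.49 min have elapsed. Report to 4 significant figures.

V dC/dt = Q(C_in − C) − k V C.
dC/dt = (Q/V) C_in − (Q/V + k) C; effective rate a = Q/V + k = 0.0248449 + 0.02878 = 0.0536249 min⁻¹.
C_ss = Q C_in/(Q + kV) = 0.417905 mol/L; C(t) = C_ss + (C₀ − C_ss) e^(−a t).
C(23.49) = 0.417905 + (-0.417905)·e^(−0.0536249·23.49) = 0.417905 + (-0.417905)·0.283754 = 0.299323 mol/L.

0.2993 mol/L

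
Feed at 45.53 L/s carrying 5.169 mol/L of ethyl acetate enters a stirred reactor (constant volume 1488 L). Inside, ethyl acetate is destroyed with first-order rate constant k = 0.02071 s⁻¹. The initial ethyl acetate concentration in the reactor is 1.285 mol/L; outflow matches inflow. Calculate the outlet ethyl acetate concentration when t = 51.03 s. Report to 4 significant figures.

Accumulation = in − out − consumed: V dC/dt = Q C_in − Q C − k V C.
dC/dt = (Q/V) C_in − (Q/V + k) C; effective rate a = Q/V + k = 0.0305981 + 0.02071 = 0.0513081 s⁻¹.
C_ss = Q C_in/(Q + kV) = 3.08259 mol/L; C(t) = C_ss + (C₀ − C_ss) e^(−a t).
C(51.03) = 3.08259 + (-1.79759)·e^(−0.0513081·51.03) = 3.08259 + (-1.79759)·0.0729301 = 2.95149 mol/L.

2.951 mol/L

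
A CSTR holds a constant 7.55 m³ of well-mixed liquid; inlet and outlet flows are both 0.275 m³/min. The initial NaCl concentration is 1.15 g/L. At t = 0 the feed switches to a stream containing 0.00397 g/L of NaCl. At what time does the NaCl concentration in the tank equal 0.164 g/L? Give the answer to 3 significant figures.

Species balance: V dC/dt = Q(C_in − C) ⇒ τ = V/Q = 27.455 min.
C(t) = C_in + (C₀ − C_in) e^(−t/τ). Set C = 0.164 and solve for t:
e^(−t/τ) = (C − C_in)/(C₀ − C_in) = (0.164 − 0.00397)/(1.15 − 0.00397) = 0.13964
t = −τ ln(…) = 27.455 × 1.9687 = 54.050 min.

54.0 min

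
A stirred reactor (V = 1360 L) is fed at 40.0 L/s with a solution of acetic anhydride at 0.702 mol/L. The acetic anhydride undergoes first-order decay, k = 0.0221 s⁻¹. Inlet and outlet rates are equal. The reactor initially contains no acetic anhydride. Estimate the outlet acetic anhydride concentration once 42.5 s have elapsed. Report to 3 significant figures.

Accumulation = in − out − consumed: V dC/dt = Q C_in − Q C − k V C.
This is linear with rate a = Q/V + k = 0.051512 s⁻¹.
C_ss = Q C_in/(Q + kV) = 0.40082 mol/L; C(t) = C_ss + (C₀ − C_ss) e^(−a t).
C(42.5) = 0.40082 + (-0.40082)·e^(−0.051512·42.5) = 0.40082 + (-0.40082)·0.11200 = 0.35593 mol/L.

0.356 mol/L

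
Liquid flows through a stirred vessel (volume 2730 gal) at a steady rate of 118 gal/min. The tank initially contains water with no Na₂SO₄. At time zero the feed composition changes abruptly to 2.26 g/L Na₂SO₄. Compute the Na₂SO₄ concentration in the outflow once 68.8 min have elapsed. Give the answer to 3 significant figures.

Transient balance on the dissolved component: V dC/dt = Q(C_in − C).
Time constant τ = V/Q = 2730/118 = 23.136 min.
Integrating: C(t) = C_in + (C₀ − C_in) e^(−t/τ).
C(68.8) = 2.26 + (0 − 2.26)·e^(−68.8/23.136) = 2.26 + (-2.2600)·0.051110 = 2.1445 g/L.

2.14 g/L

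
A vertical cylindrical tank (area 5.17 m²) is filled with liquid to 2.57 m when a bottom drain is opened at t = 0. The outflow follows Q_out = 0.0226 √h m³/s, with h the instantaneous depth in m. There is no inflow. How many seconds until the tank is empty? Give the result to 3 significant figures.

A dh/dt = −Q_out = −0.0226 √h.
Separate and integrate: 2(√h − √h₀) = −(0.0226/A) t.
Set h = 0: 2√h₀ = (0.0226/A) t_empty ⇒ t_empty = 2A√h₀/0.0226.
t_empty = 2·5.17·√2.57/0.0226 = 10.340·1.6031/0.0226 = 733.46 s.

733 s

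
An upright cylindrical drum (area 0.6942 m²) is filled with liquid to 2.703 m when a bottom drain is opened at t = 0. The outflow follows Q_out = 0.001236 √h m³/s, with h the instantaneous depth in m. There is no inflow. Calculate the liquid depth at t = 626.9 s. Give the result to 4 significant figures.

1.179 m

Volume balance on the tank: A dh/dt = −0.001236 √h.
∫ h^(−1/2) dh = −(0.001236/A) ∫ dt, giving 2√h = 2√h₀ − (0.001236/A) t.
√h = √2.703 − 0.001236·626.9/(2·0.6942) = 1.64408 − 0.558087 = 1.08599.
h = 1.08599² = 1.17938 m.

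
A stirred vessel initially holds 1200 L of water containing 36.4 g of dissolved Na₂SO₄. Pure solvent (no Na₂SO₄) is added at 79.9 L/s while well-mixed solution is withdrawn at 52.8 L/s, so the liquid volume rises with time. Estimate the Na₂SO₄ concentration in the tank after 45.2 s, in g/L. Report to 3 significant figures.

Let m(t) be the amount of Na₂SO₄. Volume: V(t) = V₀ + (Q_in − Q_out) t = 1200 + 27.100 t; V(45.2) = 2424.9 L.
Species balance (pure solvent in): dm/dt = −Q_out · m/V(t).
dm/m = −Q_out dt/(V₀ + 27.100 t); integrating gives ln(m/m₀) = −(Q_out/(Q_in−Q_out)) ln(V/V₀).
m = m₀ (V₀/V)^(Q_out/(Q_in−Q_out)) = 36.4 × (1200/2424.9)^(1.9483) = 9.2438 g.
C = m/V = 9.2438/2424.9 = 0.0038120 g/L.

0.00381 g/L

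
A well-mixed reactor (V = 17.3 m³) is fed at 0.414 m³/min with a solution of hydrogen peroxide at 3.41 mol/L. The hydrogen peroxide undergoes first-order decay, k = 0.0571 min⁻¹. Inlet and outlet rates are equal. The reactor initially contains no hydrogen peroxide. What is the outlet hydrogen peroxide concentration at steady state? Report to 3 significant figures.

1.01 mol/L

Accumulation = in − out − consumed: V dC/dt = Q C_in − Q C − k V C.
At steady state: 0 = Q C_in − (Q + kV) C_ss, so C_ss = Q C_in/(Q + kV).
C_ss = 0.414·3.41/(0.414 + 0.0571·17.3) = 1.4117/1.4018 = 1.0071 mol/L.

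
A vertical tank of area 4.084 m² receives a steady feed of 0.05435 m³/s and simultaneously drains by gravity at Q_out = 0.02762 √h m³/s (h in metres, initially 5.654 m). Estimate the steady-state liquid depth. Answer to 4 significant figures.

Unsteady balance on liquid volume: A dh/dt = Q_in − 0.02762 √h. At steady state dh/dt = 0:
Q_in = 0.02762 √h_ss ⇒ √h_ss = 0.05435/0.02762 = 1.96778.
h_ss = 1.96778² = 3.87215 m. (Since h₀ = 5.654 m > h_ss, the level will fall toward this value.)

3.872 m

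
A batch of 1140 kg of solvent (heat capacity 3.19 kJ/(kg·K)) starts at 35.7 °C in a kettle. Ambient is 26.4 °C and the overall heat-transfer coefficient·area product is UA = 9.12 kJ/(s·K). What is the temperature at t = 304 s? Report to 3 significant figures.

30.7 °C

First-law balance (no shaft work): M c_p dT/dt = −UA(T − T_amb).
dT/dt = (T_ss − T)/τ with T_ss = T_amb = 26.400 °C, τ = M c_p/UA = 1140·3.19/9.12 = 398.75 s.
T approaches T_ss exponentially: T(t) = T_ss + (T₀ − T_ss) e^(−t/τ).
T(304) = 26.400 + (9.3000)·0.46655 = 30.739 °C.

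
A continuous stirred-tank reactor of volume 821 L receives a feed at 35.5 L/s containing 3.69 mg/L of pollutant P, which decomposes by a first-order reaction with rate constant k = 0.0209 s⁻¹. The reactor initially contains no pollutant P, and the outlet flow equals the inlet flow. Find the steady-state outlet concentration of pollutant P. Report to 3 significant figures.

Accumulation = in − out − consumed: V dC/dt = Q C_in − Q C − k V C.
Steady state (dC/dt = 0): C_ss = Q C_in/(Q + kV) = C_in/(1 + kV/Q).
C_ss = 35.5·3.69/(35.5 + 0.0209·821) = 131.00/52.659 = 2.4876 mg/L.

2.49 mg/L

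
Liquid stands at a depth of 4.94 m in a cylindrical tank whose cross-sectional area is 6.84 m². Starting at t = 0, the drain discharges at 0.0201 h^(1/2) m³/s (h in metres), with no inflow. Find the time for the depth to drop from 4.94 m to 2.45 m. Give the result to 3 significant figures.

447 s

Mass balance (ρ constant): A dh/dt = −0.0201 √h.
∫ h^(−1/2) dh = −(0.0201/A) ∫ dt, giving 2√h = 2√h₀ − (0.0201/A) t.
t = 2A(√h₀ − √h)/0.0201 = 2·6.84·(√4.94 − √2.45)/0.0201
  = 13.680 × (2.2226 − 1.5652) / 0.0201 = 447.40 s.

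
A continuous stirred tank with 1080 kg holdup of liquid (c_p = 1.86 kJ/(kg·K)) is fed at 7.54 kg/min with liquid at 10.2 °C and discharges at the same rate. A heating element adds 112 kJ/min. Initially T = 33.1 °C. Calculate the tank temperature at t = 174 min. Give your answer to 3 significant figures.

22.6 °C

Heat balance on the well-mixed liquid: M c_p dT/dt = ṁ c_p (T_in − T) + 112.
Rearrange: dT/dt = (T_ss − T)/τ with τ = M/ṁ = 143.24 min and T_ss = T_in + Q̇/(ṁ c_p) = 18.186 °C.
T approaches T_ss exponentially: T(t) = T_ss + (T₀ − T_ss) e^(−t/τ).
T(174) = 18.186 + (14.914)·e^(−174/143.24) = 18.186 + (14.914)·0.29678 = 22.612 °C.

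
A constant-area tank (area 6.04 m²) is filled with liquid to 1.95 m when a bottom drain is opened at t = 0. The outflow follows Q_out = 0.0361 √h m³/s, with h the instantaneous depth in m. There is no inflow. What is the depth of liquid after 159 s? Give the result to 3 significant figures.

0.849 m

A dh/dt = −Q_out = −0.0361 √h.
This is separable: 2 d(√h)/dt = −0.0361/A, so √h = √h₀ − (0.0361/(2A)) t.
√h = √1.95 − 0.0361·159/(2·6.04) = 1.3964 − 0.47516 = 0.92127.
h = 0.92127² = 0.84873 m.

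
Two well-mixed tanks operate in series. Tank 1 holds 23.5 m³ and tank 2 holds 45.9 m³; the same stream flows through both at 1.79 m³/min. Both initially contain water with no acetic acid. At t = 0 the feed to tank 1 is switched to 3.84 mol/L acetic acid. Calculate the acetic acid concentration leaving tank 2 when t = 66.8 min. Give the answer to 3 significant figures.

Species balance on tank i: dCᵢ/dt = (Cᵢ₋₁ − Cᵢ)/τᵢ with τᵢ = Vᵢ/Q.
τ₁ = 23.5/1.79 = 13.128 min; τ₂ = 45.9/1.79 = 25.642 min.
Tank 1: C₁ = C_in(1 − e^(−t/τ₁)). Tank 2 (τ₁ ≠ τ₂): C₂ = C_in[1 − (τ₁ e^(−t/τ₁) − τ₂ e^(−t/τ₂))/(τ₁ − τ₂)].
At t = 66.8: e^(−t/τ₁) = 0.0061693, e^(−t/τ₂) = 0.073899.
C₂ = 3.84·[1 − (13.128·0.0061693 − 25.642·0.073899)/(-12.514)] = 3.84·0.85505 = 3.2834 mol/L.

3.28 mol/L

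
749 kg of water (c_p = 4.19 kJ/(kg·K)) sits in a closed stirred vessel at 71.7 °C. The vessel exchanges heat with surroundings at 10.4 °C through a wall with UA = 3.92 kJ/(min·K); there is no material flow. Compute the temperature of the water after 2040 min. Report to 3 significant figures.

Unsteady energy balance on the tank contents: M c_p dT/dt = −UA(T − T_amb).
dT/dt = (T_ss − T)/τ with T_ss = T_amb = 10.400 °C, τ = M c_p/UA = 749·4.19/3.92 = 800.59 min.
Solution: T(t) = T_ss + (T₀ − T_ss) e^(−t/τ).
T(2040) = 10.400 + (61.300)·0.078228 = 15.195 °C.

15.2 °C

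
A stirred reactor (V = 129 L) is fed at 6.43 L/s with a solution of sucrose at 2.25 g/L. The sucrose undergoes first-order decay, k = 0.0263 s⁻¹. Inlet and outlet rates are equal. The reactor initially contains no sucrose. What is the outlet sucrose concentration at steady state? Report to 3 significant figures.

Species balance: V dC/dt = Q C_in − Q C − k V C.
Steady state (dC/dt = 0): C_ss = Q C_in/(Q + kV) = C_in/(1 + kV/Q).
C_ss = 6.43·2.25/(6.43 + 0.0263·129) = 14.467/9.8227 = 1.4729 g/L.

1.47 g/L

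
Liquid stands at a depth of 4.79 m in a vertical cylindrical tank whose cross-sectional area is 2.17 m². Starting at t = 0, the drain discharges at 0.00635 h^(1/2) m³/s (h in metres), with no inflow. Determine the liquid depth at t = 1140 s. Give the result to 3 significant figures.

Accumulation of liquid (constant cross-section A): A dh/dt = −0.00635 √h.
∫ h^(−1/2) dh = −(0.00635/A) ∫ dt, giving 2√h = 2√h₀ − (0.00635/A) t.
√h = √4.79 − 0.00635·1140/(2·2.17) = 2.1886 − 1.6680 = 0.52063.
h = 0.52063² = 0.27106 m.

0.271 m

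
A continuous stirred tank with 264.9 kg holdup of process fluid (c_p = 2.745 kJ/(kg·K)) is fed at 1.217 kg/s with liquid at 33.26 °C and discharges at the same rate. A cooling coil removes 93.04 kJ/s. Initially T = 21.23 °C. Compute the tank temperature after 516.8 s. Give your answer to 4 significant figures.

M c_p dT/dt = ṁ c_p (T_in − T) − Q̇.
Rearrange: dT/dt = (T_ss − T)/τ with τ = M/ṁ = 217.666 s and T_ss = T_in − Q̇/(ṁ c_p) = 5.40926 °C.
T approaches T_ss exponentially: T(t) = T_ss + (T₀ − T_ss) e^(−t/τ).
T(516.8) = 5.40926 + (15.8207)·e^(−516.8/217.666) = 5.40926 + (15.8207)·0.0930819 = 6.88188 °C.

6.882 °C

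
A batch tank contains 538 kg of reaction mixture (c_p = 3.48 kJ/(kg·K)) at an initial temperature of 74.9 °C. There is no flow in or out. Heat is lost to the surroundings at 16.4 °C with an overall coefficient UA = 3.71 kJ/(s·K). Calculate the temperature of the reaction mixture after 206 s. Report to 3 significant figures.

55.3 °C

M c_p dT/dt = −UA(T − T_amb).
dT/dt = (T_ss − T)/τ with T_ss = T_amb = 16.400 °C, τ = M c_p/UA = 538·3.48/3.71 = 504.65 s.
This is linear first-order; T(t) = T_ss + (T₀ − T_ss) e^(−t/τ).
T(206) = 16.400 + (58.500)·0.66484 = 55.293 °C.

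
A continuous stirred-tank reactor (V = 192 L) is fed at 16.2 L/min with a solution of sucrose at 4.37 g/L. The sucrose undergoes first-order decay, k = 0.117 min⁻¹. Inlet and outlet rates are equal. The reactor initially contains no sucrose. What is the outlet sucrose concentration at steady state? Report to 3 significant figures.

Accumulation = in − out − consumed: V dC/dt = Q C_in − Q C − k V C.
Steady state (dC/dt = 0): C_ss = Q C_in/(Q + kV) = C_in/(1 + kV/Q).
C_ss = 16.2·4.37/(16.2 + 0.117·192) = 70.794/38.664 = 1.8310 g/L.

1.83 g/L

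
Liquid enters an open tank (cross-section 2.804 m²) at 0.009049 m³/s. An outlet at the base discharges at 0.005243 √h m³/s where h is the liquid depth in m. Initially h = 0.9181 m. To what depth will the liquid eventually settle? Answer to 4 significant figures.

A dh/dt = Q_in − 0.005243 √h. Steady state requires inflow = outflow:
Q_in = 0.005243 √h_ss ⇒ √h_ss = 0.009049/0.005243 = 1.72592.
h_ss = 1.72592² = 2.97880 m. (Since h₀ = 0.9181 m < h_ss, the level will rise toward this value.)

2.979 m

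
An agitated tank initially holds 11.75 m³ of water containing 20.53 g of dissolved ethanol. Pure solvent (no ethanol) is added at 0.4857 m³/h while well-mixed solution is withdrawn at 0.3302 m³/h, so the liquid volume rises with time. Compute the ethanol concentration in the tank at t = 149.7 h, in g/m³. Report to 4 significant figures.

Total volume: dV/dt = Q_in − Q_out = 0.155500 m³/h, so V(t) = 11.75 + 0.155500 t and V(149.7) = 35.0284 m³.
Solute balance: dm/dt = 0 − Q_out C = −Q_out m/V(t).
dm/m = −Q_out dt/(V₀ + 0.155500 t); integrating gives ln(m/m₀) = −(Q_out/(Q_in−Q_out)) ln(V/V₀).
m = m₀ (V₀/V)^(Q_out/(Q_in−Q_out)) = 20.53 × (11.75/35.0284)^(2.12347) = 2.01861 g.
C = m/V = 2.01861/35.0284 = 0.0576279 g/m³.

0.05763 g/m³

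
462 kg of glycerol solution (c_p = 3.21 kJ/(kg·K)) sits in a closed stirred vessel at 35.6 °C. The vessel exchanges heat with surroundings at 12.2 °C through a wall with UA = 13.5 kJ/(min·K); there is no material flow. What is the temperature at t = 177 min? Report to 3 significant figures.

16.9 °C

M c_p dT/dt = −UA(T − T_amb).
dT/dt = (T_ss − T)/τ with T_ss = T_amb = 12.200 °C, τ = M c_p/UA = 462·3.21/13.5 = 109.85 min.
Integrating: T(t) = T_ss + (T₀ − T_ss) e^(−t/τ).
T(177) = 12.200 + (23.400)·0.19964 = 16.872 °C.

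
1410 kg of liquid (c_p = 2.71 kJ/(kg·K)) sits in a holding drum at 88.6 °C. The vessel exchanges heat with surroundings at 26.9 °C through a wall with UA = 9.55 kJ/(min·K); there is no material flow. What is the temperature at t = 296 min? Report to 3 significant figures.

56.3 °C

Energy balance: M c_p dT/dt = −UA(T − T_amb).
dT/dt = (T_ss − T)/τ with T_ss = T_amb = 26.900 °C, τ = M c_p/UA = 1410·2.71/9.55 = 400.12 min.
Solution: T(t) = T_ss + (T₀ − T_ss) e^(−t/τ).
T(296) = 26.900 + (61.700)·0.47722 = 56.344 °C.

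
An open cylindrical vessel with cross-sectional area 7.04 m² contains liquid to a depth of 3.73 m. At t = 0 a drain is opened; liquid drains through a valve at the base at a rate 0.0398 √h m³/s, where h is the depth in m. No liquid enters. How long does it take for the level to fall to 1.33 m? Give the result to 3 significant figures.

A dh/dt = −Q_out = −0.0398 √h.
∫ h^(−1/2) dh = −(0.0398/A) ∫ dt, giving 2√h = 2√h₀ − (0.0398/A) t.
t = 2A(√h₀ − √h)/0.0398 = 2·7.04·(√3.73 − √1.33)/0.0398
  = 14.080 × (1.9313 − 1.1533) / 0.0398 = 275.25 s.

275 s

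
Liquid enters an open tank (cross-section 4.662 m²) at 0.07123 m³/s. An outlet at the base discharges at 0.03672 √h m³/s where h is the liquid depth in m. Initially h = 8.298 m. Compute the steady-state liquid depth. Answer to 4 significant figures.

3.763 m

Mass balance (ρ constant): A dh/dt = Q_in − 0.03672 √h. At steady state dh/dt = 0:
Q_in = 0.03672 √h_ss ⇒ √h_ss = 0.07123/0.03672 = 1.93981.
h_ss = 1.93981² = 3.76288 m. (Since h₀ = 8.298 m > h_ss, the level will fall toward this value.)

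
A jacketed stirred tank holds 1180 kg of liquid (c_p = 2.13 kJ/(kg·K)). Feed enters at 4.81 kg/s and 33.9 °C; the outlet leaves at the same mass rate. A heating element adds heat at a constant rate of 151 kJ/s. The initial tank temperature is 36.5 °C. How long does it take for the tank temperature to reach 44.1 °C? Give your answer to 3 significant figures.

241 s

Unsteady energy balance on the tank contents: M c_p dT/dt = ṁ c_p (T_in − T) + 151.
τ = M/ṁ = 245.32 s; T_ss = T_in + Q̇/(ṁ c_p) = 48.638 °C.
T(t) = T_ss + (T₀ − T_ss) e^(−t/τ). Set T = 44.1:
e^(−t/τ) = (44.1 − 48.638)/(36.5 − 48.638) = 0.37389
t = −245.32 · ln(0.37389) = 241.35 s.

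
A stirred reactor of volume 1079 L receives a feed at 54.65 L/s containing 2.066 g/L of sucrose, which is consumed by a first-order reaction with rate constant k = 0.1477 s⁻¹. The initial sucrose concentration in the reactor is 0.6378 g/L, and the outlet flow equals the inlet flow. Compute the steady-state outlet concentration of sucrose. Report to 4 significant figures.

V dC/dt = Q(C_in − C) − k V C.
Steady state (dC/dt = 0): C_ss = Q C_in/(Q + kV) = C_in/(1 + kV/Q).
C_ss = 54.65·2.066/(54.65 + 0.1477·1079) = 112.907/214.018 = 0.527557 g/L.

0.5276 g/L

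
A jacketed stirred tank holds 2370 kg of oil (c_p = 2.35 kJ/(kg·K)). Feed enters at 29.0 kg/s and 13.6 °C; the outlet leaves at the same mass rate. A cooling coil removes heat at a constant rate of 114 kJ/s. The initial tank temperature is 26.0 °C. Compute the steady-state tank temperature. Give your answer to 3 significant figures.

11.9 °C

M c_p dT/dt = ṁ c_p (T_in − T) − Q̇.
At steady state dT/dt = 0 ⇒ T_ss = T_in − Q̇/(ṁ c_p) = 13.6 − 114/(29.0·2.35) = 11.927 °C.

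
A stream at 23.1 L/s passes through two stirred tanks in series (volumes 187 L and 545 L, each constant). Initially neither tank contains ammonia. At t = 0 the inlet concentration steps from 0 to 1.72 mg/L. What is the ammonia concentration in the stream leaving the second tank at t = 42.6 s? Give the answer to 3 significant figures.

Each tank obeys Vᵢ dCᵢ/dt = Q(Cᵢ₋₁ − Cᵢ), so τᵢ = Vᵢ/Q.
τ₁ = 187/23.1 = 8.0952 s; τ₂ = 545/23.1 = 23.593 s.
Tank 1: C₁ = C_in(1 − e^(−t/τ₁)). Tank 2 (τ₁ ≠ τ₂): C₂ = C_in[1 − (τ₁ e^(−t/τ₁) − τ₂ e^(−t/τ₂))/(τ₁ − τ₂)].
At t = 42.6: e^(−t/τ₁) = 0.0051831, e^(−t/τ₂) = 0.16437.
C₂ = 1.72·[1 − (8.0952·0.0051831 − 23.593·0.16437)/(-15.498)] = 1.72·0.75247 = 1.2943 mg/L.

1.29 mg/L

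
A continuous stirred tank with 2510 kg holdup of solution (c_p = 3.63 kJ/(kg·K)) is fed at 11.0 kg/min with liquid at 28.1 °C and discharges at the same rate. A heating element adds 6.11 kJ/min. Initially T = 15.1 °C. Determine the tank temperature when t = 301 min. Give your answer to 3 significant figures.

24.7 °C

Heat balance on the well-mixed liquid: M c_p dT/dt = ṁ c_p (T_in − T) + 6.11.
Rearrange: dT/dt = (T_ss − T)/τ with τ = M/ṁ = 228.18 min and T_ss = T_in + Q̇/(ṁ c_p) = 28.253 °C.
Solution: T(t) = T_ss + (T₀ − T_ss) e^(−t/τ).
T(301) = 28.253 + (-13.153)·e^(−301/228.18) = 28.253 + (-13.153)·0.26737 = 24.736 °C.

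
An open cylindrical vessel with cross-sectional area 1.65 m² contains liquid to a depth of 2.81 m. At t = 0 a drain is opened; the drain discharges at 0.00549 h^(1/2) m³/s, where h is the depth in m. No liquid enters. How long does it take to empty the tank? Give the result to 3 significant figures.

1010 s

A dh/dt = −Q_out = −0.00549 √h.
∫ h^(−1/2) dh = −(0.00549/A) ∫ dt, giving 2√h = 2√h₀ − (0.00549/A) t.
Set h = 0: 2√h₀ = (0.00549/A) t_empty ⇒ t_empty = 2A√h₀/0.00549.
t_empty = 2·1.65·√2.81/0.00549 = 3.3000·1.6763/0.00549 = 1007.6 s.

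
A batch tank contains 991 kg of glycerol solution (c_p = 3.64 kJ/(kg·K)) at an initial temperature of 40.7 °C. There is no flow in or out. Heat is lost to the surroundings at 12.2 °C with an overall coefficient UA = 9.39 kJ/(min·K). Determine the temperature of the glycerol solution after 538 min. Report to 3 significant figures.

First-law balance (no shaft work): M c_p dT/dt = −UA(T − T_amb).
dT/dt = (T_ss − T)/τ with T_ss = T_amb = 12.200 °C, τ = M c_p/UA = 991·3.64/9.39 = 384.16 min.
Solution: T(t) = T_ss + (T₀ − T_ss) e^(−t/τ).
T(538) = 12.200 + (28.500)·0.24648 = 19.225 °C.

19.2 °C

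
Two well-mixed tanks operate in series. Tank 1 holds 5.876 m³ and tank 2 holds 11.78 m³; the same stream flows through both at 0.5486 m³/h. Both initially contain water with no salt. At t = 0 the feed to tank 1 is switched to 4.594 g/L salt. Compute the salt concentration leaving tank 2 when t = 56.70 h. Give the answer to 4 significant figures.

Species balance on tank i: dCᵢ/dt = (Cᵢ₋₁ − Cᵢ)/τᵢ with τᵢ = Vᵢ/Q.
τ₁ = 5.876/0.5486 = 10.7109 h; τ₂ = 11.78/0.5486 = 21.4728 h.
Tank 1: C₁ = C_in(1 − e^(−t/τ₁)). Tank 2 (τ₁ ≠ τ₂): C₂ = C_in[1 − (τ₁ e^(−t/τ₁) − τ₂ e^(−t/τ₂))/(τ₁ − τ₂)].
At t = 56.70: e^(−t/τ₁) = 0.00502328, e^(−t/τ₂) = 0.0713224.
C₂ = 4.594·[1 − (10.7109·0.00502328 − 21.4728·0.0713224)/(-10.7619)] = 4.594·0.862693 = 3.96321 g/L.

3.963 g/L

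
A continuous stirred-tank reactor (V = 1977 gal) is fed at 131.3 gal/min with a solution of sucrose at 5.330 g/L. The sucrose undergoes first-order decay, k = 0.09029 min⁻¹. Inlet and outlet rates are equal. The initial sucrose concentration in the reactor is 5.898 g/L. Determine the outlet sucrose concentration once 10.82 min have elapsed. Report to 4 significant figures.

Accumulation = in − out − consumed: V dC/dt = Q C_in − Q C − k V C.
This is linear with rate a = Q/V + k = 0.156704 min⁻¹.
C_ss = Q C_in/(Q + kV) = 2.25895 g/L; C(t) = C_ss + (C₀ − C_ss) e^(−a t).
C(10.82) = 2.25895 + (3.63905)·e^(−0.156704·10.82) = 2.25895 + (3.63905)·0.183501 = 2.92672 g/L.

2.927 g/L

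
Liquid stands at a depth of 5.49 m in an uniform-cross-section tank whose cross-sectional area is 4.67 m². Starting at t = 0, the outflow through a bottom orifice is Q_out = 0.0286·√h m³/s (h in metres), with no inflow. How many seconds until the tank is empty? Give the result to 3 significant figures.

Accumulation of liquid (constant cross-section A): A dh/dt = −0.0286 √h.
This is separable: 2 d(√h)/dt = −0.0286/A, so √h = √h₀ − (0.0286/(2A)) t.
Tank is empty when √h = 0: t_empty = 2A√h₀/0.0286.
t_empty = 2·4.67·√5.49/0.0286 = 9.3400·2.3431/0.0286 = 765.19 s.

765 s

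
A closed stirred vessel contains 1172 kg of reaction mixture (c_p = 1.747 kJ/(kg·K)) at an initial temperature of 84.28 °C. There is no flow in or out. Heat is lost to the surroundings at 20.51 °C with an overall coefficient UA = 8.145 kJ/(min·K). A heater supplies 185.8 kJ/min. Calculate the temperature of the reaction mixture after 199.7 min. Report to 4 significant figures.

61.83 °C

Lumped-capacitance energy balance: M c_p dT/dt = UA(T_amb − T) + Q̇.
dT/dt = (T_ss − T)/τ with T_ss = T_amb + Q̇/UA = 20.51 + 185.8/8.145 = 43.3215 °C, τ = M c_p/UA = 1172·1.747/8.145 = 251.379 min.
Integrating: T(t) = T_ss + (T₀ − T_ss) e^(−t/τ).
T(199.7) = 43.3215 + (40.9585)·0.451844 = 61.8284 °C.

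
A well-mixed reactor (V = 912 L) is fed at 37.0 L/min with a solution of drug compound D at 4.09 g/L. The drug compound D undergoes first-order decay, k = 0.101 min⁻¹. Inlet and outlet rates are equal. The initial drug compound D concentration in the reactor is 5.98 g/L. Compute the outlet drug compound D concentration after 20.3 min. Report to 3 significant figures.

Species balance: V dC/dt = Q C_in − Q C − k V C.
This is linear with rate a = Q/V + k = 0.14157 min⁻¹.
C_ss = Q C_in/(Q + kV) = 1.1721 g/L; C(t) = C_ss + (C₀ − C_ss) e^(−a t).
C(20.3) = 1.1721 + (4.8079)·e^(−0.14157·20.3) = 1.1721 + (4.8079)·0.056480 = 1.4436 g/L.

1.44 g/L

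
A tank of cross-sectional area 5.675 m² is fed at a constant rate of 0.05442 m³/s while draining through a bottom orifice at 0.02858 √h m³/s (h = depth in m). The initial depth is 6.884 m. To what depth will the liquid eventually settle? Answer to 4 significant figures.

Unsteady balance on liquid volume: A dh/dt = Q_in − 0.02858 √h. At steady state dh/dt = 0:
Q_in = 0.02858 √h_ss ⇒ √h_ss = 0.05442/0.02858 = 1.90413.
h_ss = 1.90413² = 3.62571 m. (Since h₀ = 6.884 m > h_ss, the level will fall toward this value.)

3.626 m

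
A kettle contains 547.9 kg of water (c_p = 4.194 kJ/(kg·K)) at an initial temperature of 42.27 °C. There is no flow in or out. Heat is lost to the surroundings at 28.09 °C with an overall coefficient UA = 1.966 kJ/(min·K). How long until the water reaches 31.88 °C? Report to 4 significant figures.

1542 min

M c_p dT/dt = −UA(T − T_amb).
τ = M c_p/UA = 1168.82 min; T_ss = T_amb = 28.0900 °C.
T(t) = T_ss + (T₀ − T_ss)e^(−t/τ); set T = 31.88:
t = −τ ln[(T − T_ss)/(T₀ − T_ss)] = −1168.82 · ln(0.267278) = 1542.21 min.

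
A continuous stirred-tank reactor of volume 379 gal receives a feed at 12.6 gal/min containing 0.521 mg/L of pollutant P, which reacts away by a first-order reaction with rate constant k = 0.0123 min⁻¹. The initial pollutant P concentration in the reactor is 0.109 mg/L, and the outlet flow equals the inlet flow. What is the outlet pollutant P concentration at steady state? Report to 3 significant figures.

V dC/dt = Q(C_in − C) − k V C.
Steady state (dC/dt = 0): C_ss = Q C_in/(Q + kV) = C_in/(1 + kV/Q).
C_ss = 12.6·0.521/(12.6 + 0.0123·379) = 6.5646/17.262 = 0.38030 mg/L.

0.380 mg/L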